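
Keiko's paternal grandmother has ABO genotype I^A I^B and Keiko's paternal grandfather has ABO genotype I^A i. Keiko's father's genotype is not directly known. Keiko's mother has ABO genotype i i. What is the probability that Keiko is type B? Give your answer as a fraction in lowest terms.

Keiko's father's ABO genotype from I^A I^B × I^A i: 1/4 I^A I^A, 1/4 I^A I^B, 1/4 I^A i, 1/4 I^B i.
Crossing each possibility with the mother i i and summing P(type B): 1/4·0 + 1/4·1/2 + 1/4·0 + 1/4·1/2 = 1/4.

1/4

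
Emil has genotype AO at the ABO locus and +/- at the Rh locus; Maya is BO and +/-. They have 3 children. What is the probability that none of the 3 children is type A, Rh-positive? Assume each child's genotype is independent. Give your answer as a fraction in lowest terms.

ABO cross AO × BO → 1/4 O, 1/4 A, 1/4 B, 1/4 AB.
Rh cross +/- × +/- → 3/4 Rh+, 1/4 Rh-; so P(type A, Rh-positive) = 1/4 × 3/4 = 3/16 per child.
P(not type A, Rh-positive) = 13/16 for one child; (13/16)^3 = 2197/4096.

2197/4096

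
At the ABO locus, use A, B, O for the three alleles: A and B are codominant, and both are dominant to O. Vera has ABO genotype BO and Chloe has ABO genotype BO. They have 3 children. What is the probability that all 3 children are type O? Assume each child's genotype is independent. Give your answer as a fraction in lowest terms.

ABO cross BO × BO → 1/4 O, 3/4 B.
So P(type O) = 1/4 per child.
All 3 independent: (1/4)^3 = 1/64.

1/64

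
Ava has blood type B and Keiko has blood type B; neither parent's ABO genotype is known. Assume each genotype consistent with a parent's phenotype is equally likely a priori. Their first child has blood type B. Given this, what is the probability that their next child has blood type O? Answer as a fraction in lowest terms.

Possible genotypes: Ava ∈ {BB, BO}; Keiko ∈ {BB, BO}.
Weight each parental genotype pair by prior × P(type-B child):
  BB × BB: posterior weight 4/15; P(next child type O) = 0.
  BB × BO: posterior weight 4/15; P(next child type O) = 0.
  BO × BB: posterior weight 4/15; P(next child type O) = 0.
  BO × BO: posterior weight 1/5; P(next child type O) = 1/4.
Weighted sum = 1/20.

1/20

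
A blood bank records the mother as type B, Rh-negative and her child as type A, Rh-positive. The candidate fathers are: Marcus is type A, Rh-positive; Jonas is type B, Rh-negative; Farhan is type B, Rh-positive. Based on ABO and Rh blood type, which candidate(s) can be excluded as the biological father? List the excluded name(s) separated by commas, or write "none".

Jonas, Farhan

A candidate is excluded only if no genotype consistent with his phenotype could produce a type A, Rh-positive child with a type B, Rh-negative mother.
Jonas (type B, Rh-): no genotype consistent with that phenotype can produce a type-A Rh+ child with a type-B mother.
Farhan (type B, Rh+): no genotype consistent with that phenotype can produce a type-A Rh+ child with a type-B mother.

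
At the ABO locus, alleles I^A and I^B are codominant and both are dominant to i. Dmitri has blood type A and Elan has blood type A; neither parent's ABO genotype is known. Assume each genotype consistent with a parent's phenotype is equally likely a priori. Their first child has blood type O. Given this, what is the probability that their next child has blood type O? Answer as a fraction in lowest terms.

1/4

Possible genotypes: Dmitri ∈ {I^A I^A, I^A i}; Elan ∈ {I^A I^A, I^A i}.
Weight each parental genotype pair by prior × P(type-O child):
  I^A i × I^A i: posterior weight 1; P(next child type O) = 1/4.
Weighted sum = 1/4.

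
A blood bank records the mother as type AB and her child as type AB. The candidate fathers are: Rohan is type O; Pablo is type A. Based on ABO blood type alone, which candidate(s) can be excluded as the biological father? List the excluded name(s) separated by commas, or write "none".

A candidate is excluded only if no genotype consistent with his phenotype could produce a type AB child with a type AB mother.
Rohan (type O): no genotype consistent with that phenotype can produce a type-AB child with a type-AB mother.

Rohan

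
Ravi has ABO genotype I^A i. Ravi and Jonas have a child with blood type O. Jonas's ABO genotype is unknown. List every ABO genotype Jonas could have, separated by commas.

For each candidate genotype of Jonas, check whether crossing it with I^A i can produce every observed child phenotype.
  I^A I^A → possible child types {A} ✗
  I^A I^B → possible child types {A, B, AB} ✗
  I^A i → possible child types {O, A} ✓
  I^B I^B → possible child types {B, AB} ✗
  I^B i → possible child types {O, A, B, AB} ✓
  i i → possible child types {O, A} ✓

I^A i, I^B i, i i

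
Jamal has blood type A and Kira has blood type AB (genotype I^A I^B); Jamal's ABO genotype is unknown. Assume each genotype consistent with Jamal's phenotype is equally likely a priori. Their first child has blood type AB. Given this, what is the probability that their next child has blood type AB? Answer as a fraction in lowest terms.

Possible genotypes: Jamal ∈ {I^A I^A, I^A i}; Kira ∈ {I^A I^B}.
Weight each parental genotype pair by prior × P(type-AB child):
  I^A I^A × I^A I^B: posterior weight 2/3; P(next child type AB) = 1/2.
  I^A i × I^A I^B: posterior weight 1/3; P(next child type AB) = 1/4.
Weighted sum = 5/12.

5/12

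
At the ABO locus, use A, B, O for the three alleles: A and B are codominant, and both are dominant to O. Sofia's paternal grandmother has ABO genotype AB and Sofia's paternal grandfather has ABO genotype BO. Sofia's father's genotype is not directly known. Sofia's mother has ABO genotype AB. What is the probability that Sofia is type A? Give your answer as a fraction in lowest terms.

1/4

Sofia's father's ABO genotype from AB × BO: 1/4 AB, 1/4 AO, 1/4 BB, 1/4 BO.
Crossing each possibility with the mother AB and summing P(type A): 1/4·1/4 + 1/4·1/2 + 1/4·0 + 1/4·1/4 = 1/4.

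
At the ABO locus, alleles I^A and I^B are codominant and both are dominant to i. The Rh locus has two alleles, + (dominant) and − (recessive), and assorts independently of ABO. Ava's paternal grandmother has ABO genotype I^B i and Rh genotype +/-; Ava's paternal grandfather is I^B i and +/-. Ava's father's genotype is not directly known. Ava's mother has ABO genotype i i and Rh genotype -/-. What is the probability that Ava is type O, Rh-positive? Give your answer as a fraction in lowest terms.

Ava's father's ABO genotype from I^B i × I^B i: 1/4 I^B I^B, 1/2 I^B i, 1/4 i i.
Crossing each possibility with the mother i i and summing P(type O): 1/4·0 + 1/2·1/2 + 1/4·1 = 1/2.
Similarly for Rh via the father's Rh distribution: P(Rh+) = 1/2.
Independent loci: 1/2 × 1/2 = 1/4.

1/4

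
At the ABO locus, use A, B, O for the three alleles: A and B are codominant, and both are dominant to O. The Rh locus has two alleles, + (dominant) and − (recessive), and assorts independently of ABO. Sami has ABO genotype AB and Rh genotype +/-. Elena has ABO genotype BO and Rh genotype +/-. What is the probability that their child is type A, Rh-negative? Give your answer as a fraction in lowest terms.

1/16

ABO cross AB × BO → offspring phenotypes: 1/4 A, 1/2 B, 1/4 AB.
Rh cross +/- × +/- → 3/4 Rh+, 1/4 Rh-.
Independent loci: P(type A, Rh-negative) = 1/4 × 1/4 = 1/16.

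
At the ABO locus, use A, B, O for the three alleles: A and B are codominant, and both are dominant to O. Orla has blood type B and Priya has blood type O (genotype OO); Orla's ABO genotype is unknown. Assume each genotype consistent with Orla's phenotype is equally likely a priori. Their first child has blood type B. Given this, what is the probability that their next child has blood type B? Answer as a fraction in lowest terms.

Possible genotypes: Orla ∈ {BB, BO}; Priya ∈ {OO}.
Weight each parental genotype pair by prior × P(type-B child):
  BB × OO: posterior weight 2/3; P(next child type B) = 1.
  BO × OO: posterior weight 1/3; P(next child type B) = 1/2.
Weighted sum = 5/6.

5/6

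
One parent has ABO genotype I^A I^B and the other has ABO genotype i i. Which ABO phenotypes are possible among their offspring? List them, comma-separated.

Gametes from I^A I^B × i i give offspring ABO genotypes I^A i, I^B i, i.e. phenotypes A, B.

A, B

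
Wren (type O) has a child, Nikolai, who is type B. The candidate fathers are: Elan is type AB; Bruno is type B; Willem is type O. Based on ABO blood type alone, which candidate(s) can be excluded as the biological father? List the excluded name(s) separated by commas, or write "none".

Willem

A candidate is excluded only if no genotype consistent with his phenotype could produce a type B child with a type O mother.
Willem (type O): no genotype consistent with that phenotype can produce a type-B child with a type-O mother.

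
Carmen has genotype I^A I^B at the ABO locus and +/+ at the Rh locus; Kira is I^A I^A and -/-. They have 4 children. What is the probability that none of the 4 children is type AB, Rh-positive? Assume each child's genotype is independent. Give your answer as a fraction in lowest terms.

1/16

ABO cross I^A I^B × I^A I^A → 1/2 A, 1/2 AB.
Rh cross +/+ × -/- → 1 Rh+; so P(type AB, Rh-positive) = 1/2 × 1 = 1/2 per child.
P(not type AB, Rh-positive) = 1/2 for one child; (1/2)^4 = 1/16.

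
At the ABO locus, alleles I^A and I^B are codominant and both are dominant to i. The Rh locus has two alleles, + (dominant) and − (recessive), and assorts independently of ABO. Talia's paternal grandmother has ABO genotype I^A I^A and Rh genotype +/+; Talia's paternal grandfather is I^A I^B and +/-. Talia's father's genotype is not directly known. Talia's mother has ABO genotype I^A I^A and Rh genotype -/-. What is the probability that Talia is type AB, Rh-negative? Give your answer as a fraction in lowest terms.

Talia's father's ABO genotype from I^A I^A × I^A I^B: 1/2 I^A I^A, 1/2 I^A I^B.
Crossing each possibility with the mother I^A I^A and summing P(type AB): 1/2·0 + 1/2·1/2 = 1/4.
Similarly for Rh via the father's Rh distribution: P(Rh-) = 1/4.
Independent loci: 1/4 × 1/4 = 1/16.

1/16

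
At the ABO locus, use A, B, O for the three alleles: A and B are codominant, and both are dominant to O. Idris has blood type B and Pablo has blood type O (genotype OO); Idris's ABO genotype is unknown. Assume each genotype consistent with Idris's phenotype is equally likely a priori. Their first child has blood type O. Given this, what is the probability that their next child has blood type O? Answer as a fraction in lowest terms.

1/2

Possible genotypes: Idris ∈ {BB, BO}; Pablo ∈ {OO}.
Weight each parental genotype pair by prior × P(type-O child):
  BO × OO: posterior weight 1; P(next child type O) = 1/2.
Weighted sum = 1/2.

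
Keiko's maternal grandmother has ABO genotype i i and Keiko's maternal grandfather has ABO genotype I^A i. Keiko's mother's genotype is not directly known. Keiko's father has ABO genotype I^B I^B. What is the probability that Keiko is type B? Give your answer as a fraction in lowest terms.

Keiko's mother's ABO genotype from i i × I^A i: 1/2 I^A i, 1/2 i i.
Crossing each possibility with the father I^B I^B and summing P(type B): 1/2·1/2 + 1/2·1 = 3/4.

3/4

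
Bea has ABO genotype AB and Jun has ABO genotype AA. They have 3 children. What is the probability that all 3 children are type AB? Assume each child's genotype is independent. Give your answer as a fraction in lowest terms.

1/8

ABO cross AB × AA → 1/2 A, 1/2 AB.
So P(type AB) = 1/2 per child.
All 3 independent: (1/2)^3 = 1/8.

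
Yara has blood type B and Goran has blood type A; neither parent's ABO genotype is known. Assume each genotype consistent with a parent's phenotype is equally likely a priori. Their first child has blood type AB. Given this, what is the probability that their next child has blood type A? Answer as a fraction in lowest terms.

5/36

Possible genotypes: Yara ∈ {I^B I^B, I^B i}; Goran ∈ {I^A I^A, I^A i}.
Weight each parental genotype pair by prior × P(type-AB child):
  I^B I^B × I^A I^A: posterior weight 4/9; P(next child type A) = 0.
  I^B I^B × I^A i: posterior weight 2/9; P(next child type A) = 0.
  I^B i × I^A I^A: posterior weight 2/9; P(next child type A) = 1/2.
  I^B i × I^A i: posterior weight 1/9; P(next child type A) = 1/4.
Weighted sum = 5/36.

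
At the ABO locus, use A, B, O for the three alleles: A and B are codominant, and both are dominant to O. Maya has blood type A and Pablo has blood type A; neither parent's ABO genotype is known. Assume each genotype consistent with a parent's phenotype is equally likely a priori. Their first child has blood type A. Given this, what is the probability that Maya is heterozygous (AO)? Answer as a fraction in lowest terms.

7/15

Possible genotypes: Maya ∈ {AA, AO}; Pablo ∈ {AA, AO}.
Weight each parental genotype pair by prior × P(type-A child):
  AA × AA: posterior weight 4/15.
  AA × AO: posterior weight 4/15.
  AO × AA: posterior weight 4/15.
  AO × AO: posterior weight 1/5.
Sum the posterior weight over pairs where Maya is AO: 7/15.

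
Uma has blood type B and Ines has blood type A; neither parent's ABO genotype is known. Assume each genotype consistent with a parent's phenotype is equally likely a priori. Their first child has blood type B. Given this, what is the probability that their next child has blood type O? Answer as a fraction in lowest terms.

1/12

Possible genotypes: Uma ∈ {BB, BO}; Ines ∈ {AA, AO}.
Weight each parental genotype pair by prior × P(type-B child):
  BB × AO: posterior weight 2/3; P(next child type O) = 0.
  BO × AO: posterior weight 1/3; P(next child type O) = 1/4.
Weighted sum = 1/12.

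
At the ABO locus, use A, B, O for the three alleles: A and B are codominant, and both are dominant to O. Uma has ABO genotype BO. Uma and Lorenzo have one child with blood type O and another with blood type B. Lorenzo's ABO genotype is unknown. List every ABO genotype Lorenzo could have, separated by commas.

For each candidate genotype of Lorenzo, check whether crossing it with BO can produce every observed child phenotype.
  AA → possible child types {A, AB} ✗
  AB → possible child types {A, B, AB} ✗
  AO → possible child types {O, A, B, AB} ✓
  BB → possible child types {B} ✗
  BO → possible child types {O, B} ✓
  OO → possible child types {O, B} ✓

AO, BO, OO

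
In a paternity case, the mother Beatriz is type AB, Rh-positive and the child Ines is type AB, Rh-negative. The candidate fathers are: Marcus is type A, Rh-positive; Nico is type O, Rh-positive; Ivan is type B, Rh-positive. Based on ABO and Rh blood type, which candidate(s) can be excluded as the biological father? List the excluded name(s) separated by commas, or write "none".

Nico

A candidate is excluded only if no genotype consistent with his phenotype could produce a type AB, Rh-negative child with a type AB, Rh-positive mother.
Nico (type O, Rh+): no genotype consistent with that phenotype can produce a type-AB Rh- child with a type-AB mother.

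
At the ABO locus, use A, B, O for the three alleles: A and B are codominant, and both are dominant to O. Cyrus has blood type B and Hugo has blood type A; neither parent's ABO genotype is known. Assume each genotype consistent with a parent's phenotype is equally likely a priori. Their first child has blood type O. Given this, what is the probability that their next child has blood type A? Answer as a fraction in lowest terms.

1/4

Possible genotypes: Cyrus ∈ {BB, BO}; Hugo ∈ {AA, AO}.
Weight each parental genotype pair by prior × P(type-O child):
  BO × AO: posterior weight 1; P(next child type A) = 1/4.
Weighted sum = 1/4.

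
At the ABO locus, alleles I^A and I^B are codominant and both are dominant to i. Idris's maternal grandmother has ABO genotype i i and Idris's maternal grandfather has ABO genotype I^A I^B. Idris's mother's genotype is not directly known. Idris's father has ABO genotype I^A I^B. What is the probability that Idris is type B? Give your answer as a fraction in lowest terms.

3/8

Idris's mother's ABO genotype from i i × I^A I^B: 1/2 I^A i, 1/2 I^B i.
Crossing each possibility with the father I^A I^B and summing P(type B): 1/2·1/4 + 1/2·1/2 = 3/8.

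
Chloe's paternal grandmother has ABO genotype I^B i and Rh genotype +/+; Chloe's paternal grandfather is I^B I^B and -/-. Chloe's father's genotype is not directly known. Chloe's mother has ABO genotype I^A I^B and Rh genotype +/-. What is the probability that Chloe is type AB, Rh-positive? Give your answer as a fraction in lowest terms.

Chloe's father's ABO genotype from I^B i × I^B I^B: 1/2 I^B I^B, 1/2 I^B i.
Crossing each possibility with the mother I^A I^B and summing P(type AB): 1/2·1/2 + 1/2·1/4 = 3/8.
Similarly for Rh via the father's Rh distribution: P(Rh+) = 3/4.
Independent loci: 3/8 × 3/4 = 9/32.

9/32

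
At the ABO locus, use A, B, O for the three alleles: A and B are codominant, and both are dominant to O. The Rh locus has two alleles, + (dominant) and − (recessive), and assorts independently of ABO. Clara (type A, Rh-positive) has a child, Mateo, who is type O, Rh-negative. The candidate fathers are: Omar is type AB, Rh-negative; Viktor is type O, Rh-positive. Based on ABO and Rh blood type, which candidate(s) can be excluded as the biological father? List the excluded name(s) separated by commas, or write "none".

Omar

A candidate is excluded only if no genotype consistent with his phenotype could produce a type O, Rh-negative child with a type A, Rh-positive mother.
Omar (type AB, Rh-): no genotype consistent with that phenotype can produce a type-O Rh- child with a type-A mother.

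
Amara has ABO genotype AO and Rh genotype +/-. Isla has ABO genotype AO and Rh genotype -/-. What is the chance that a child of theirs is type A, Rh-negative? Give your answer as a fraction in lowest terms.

ABO cross AO × AO → offspring phenotypes: 1/4 O, 3/4 A.
Rh cross +/- × -/- → 1/2 Rh+, 1/2 Rh-.
Independent loci: P(type A, Rh-negative) = 3/4 × 1/2 = 3/8.

3/8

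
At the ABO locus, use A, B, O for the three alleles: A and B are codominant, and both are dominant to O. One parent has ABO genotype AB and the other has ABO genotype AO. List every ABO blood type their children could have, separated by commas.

A, B, AB

Gametes from AB × AO give offspring ABO genotypes AA, AB, AO, BO, i.e. phenotypes A, B, AB.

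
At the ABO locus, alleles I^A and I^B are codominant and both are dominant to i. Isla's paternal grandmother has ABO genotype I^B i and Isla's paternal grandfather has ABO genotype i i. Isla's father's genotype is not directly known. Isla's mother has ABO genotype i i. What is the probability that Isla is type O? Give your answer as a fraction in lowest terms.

Isla's father's ABO genotype from I^B i × i i: 1/2 I^B i, 1/2 i i.
Crossing each possibility with the mother i i and summing P(type O): 1/2·1/2 + 1/2·1 = 3/4.

3/4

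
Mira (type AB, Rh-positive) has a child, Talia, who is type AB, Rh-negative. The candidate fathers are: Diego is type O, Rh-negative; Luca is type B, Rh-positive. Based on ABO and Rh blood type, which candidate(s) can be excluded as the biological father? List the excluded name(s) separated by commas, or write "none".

Diego

A candidate is excluded only if no genotype consistent with his phenotype could produce a type AB, Rh-negative child with a type AB, Rh-positive mother.
Diego (type O, Rh-): no genotype consistent with that phenotype can produce a type-AB Rh- child with a type-AB mother.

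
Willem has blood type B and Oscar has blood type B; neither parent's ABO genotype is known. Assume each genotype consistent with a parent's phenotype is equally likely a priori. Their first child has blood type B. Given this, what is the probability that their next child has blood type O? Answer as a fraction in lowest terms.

Possible genotypes: Willem ∈ {I^B I^B, I^B i}; Oscar ∈ {I^B I^B, I^B i}.
Weight each parental genotype pair by prior × P(type-B child):
  I^B I^B × I^B I^B: posterior weight 4/15; P(next child type O) = 0.
  I^B I^B × I^B i: posterior weight 4/15; P(next child type O) = 0.
  I^B i × I^B I^B: posterior weight 4/15; P(next child type O) = 0.
  I^B i × I^B i: posterior weight 1/5; P(next child type O) = 1/4.
Weighted sum = 1/20.

1/20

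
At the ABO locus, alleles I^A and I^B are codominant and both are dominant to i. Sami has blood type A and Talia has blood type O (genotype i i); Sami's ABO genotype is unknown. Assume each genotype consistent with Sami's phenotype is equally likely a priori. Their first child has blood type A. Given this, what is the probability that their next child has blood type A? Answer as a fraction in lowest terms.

Possible genotypes: Sami ∈ {I^A I^A, I^A i}; Talia ∈ {i i}.
Weight each parental genotype pair by prior × P(type-A child):
  I^A I^A × i i: posterior weight 2/3; P(next child type A) = 1.
  I^A i × i i: posterior weight 1/3; P(next child type A) = 1/2.
Weighted sum = 5/6.

5/6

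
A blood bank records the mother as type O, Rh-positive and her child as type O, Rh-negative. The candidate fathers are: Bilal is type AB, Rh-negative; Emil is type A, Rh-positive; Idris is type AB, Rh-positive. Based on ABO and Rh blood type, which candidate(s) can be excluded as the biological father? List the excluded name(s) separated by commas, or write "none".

A candidate is excluded only if no genotype consistent with his phenotype could produce a type O, Rh-negative child with a type O, Rh-positive mother.
Bilal (type AB, Rh-): no genotype consistent with that phenotype can produce a type-O Rh- child with a type-O mother.
Idris (type AB, Rh+): no genotype consistent with that phenotype can produce a type-O Rh- child with a type-O mother.

Bilal, Idris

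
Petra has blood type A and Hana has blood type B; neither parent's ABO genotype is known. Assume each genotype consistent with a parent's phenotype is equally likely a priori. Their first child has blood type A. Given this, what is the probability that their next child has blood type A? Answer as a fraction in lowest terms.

Possible genotypes: Petra ∈ {I^A I^A, I^A i}; Hana ∈ {I^B I^B, I^B i}.
Weight each parental genotype pair by prior × P(type-A child):
  I^A I^A × I^B i: posterior weight 2/3; P(next child type A) = 1/2.
  I^A i × I^B i: posterior weight 1/3; P(next child type A) = 1/4.
Weighted sum = 5/12.

5/12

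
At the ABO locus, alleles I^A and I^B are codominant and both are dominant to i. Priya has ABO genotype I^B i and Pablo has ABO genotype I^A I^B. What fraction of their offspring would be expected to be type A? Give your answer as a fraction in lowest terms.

1/4

ABO cross I^B i × I^A I^B → offspring phenotypes: 1/4 A, 1/2 B, 1/4 AB.
So P(type A) = 1/4.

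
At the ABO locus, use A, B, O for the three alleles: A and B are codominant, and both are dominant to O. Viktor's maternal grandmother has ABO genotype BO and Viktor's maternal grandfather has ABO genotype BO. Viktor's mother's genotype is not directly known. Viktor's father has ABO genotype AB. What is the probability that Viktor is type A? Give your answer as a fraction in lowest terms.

Viktor's mother's ABO genotype from BO × BO: 1/4 BB, 1/2 BO, 1/4 OO.
Crossing each possibility with the father AB and summing P(type A): 1/4·0 + 1/2·1/4 + 1/4·1/2 = 1/4.

1/4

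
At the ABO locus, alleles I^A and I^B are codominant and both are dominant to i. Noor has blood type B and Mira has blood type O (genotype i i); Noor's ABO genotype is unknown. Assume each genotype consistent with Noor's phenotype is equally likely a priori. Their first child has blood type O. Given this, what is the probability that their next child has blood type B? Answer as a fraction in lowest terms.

Possible genotypes: Noor ∈ {I^B I^B, I^B i}; Mira ∈ {i i}.
Weight each parental genotype pair by prior × P(type-O child):
  I^B i × i i: posterior weight 1; P(next child type B) = 1/2.
Weighted sum = 1/2.

1/2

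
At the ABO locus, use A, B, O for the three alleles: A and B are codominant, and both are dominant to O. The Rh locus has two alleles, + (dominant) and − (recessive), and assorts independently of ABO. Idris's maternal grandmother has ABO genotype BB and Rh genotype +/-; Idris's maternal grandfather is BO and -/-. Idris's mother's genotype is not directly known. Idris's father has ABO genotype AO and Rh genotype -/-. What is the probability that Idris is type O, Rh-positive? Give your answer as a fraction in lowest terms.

Idris's mother's ABO genotype from BB × BO: 1/2 BB, 1/2 BO.
Crossing each possibility with the father AO and summing P(type O): 1/2·0 + 1/2·1/4 = 1/8.
Similarly for Rh via the mother's Rh distribution: P(Rh+) = 1/4.
Independent loci: 1/8 × 1/4 = 1/32.

1/32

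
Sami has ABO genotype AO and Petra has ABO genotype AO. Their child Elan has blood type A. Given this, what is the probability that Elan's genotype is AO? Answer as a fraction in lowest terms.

Cross AO × AO → 1/4 AA, 1/2 AO, 1/4 OO.
Type-A genotypes among offspring: AA (1/4), AO (1/2); total 3/4.
P(AO | type A) = (1/2) / (3/4) = 2/3.

2/3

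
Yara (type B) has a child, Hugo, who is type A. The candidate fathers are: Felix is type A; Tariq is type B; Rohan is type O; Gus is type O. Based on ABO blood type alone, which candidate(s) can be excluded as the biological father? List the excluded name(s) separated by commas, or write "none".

Tariq, Rohan, Gus

A candidate is excluded only if no genotype consistent with his phenotype could produce a type A child with a type B mother.
Tariq (type B): no genotype consistent with that phenotype can produce a type-A child with a type-B mother.
Rohan (type O): no genotype consistent with that phenotype can produce a type-A child with a type-B mother.
Gus (type O): no genotype consistent with that phenotype can produce a type-A child with a type-B mother.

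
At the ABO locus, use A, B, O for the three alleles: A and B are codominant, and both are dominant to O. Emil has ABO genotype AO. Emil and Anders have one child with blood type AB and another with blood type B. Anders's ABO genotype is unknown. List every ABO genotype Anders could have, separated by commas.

For each candidate genotype of Anders, check whether crossing it with AO can produce every observed child phenotype.
  AA → possible child types {A} ✗
  AB → possible child types {A, B, AB} ✓
  AO → possible child types {O, A} ✗
  BB → possible child types {B, AB} ✓
  BO → possible child types {O, A, B, AB} ✓
  OO → possible child types {O, A} ✗

AB, BB, BO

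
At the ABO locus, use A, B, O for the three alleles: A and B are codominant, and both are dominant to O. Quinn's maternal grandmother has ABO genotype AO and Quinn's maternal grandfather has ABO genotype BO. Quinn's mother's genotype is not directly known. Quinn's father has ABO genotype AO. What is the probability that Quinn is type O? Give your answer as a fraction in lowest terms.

1/4

Quinn's mother's ABO genotype from AO × BO: 1/4 AB, 1/4 AO, 1/4 BO, 1/4 OO.
Crossing each possibility with the father AO and summing P(type O): 1/4·0 + 1/4·1/4 + 1/4·1/4 + 1/4·1/2 = 1/4.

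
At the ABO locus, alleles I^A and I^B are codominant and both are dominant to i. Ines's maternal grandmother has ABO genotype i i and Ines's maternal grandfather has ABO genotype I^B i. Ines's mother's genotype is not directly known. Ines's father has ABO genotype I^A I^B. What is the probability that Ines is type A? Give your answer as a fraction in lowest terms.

Ines's mother's ABO genotype from i i × I^B i: 1/2 I^B i, 1/2 i i.
Crossing each possibility with the father I^A I^B and summing P(type A): 1/2·1/4 + 1/2·1/2 = 3/8.

3/8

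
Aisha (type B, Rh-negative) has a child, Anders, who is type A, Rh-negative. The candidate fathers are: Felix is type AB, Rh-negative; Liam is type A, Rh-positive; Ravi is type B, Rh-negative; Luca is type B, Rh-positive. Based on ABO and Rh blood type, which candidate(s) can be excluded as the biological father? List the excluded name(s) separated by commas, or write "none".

A candidate is excluded only if no genotype consistent with his phenotype could produce a type A, Rh-negative child with a type B, Rh-negative mother.
Ravi (type B, Rh-): no genotype consistent with that phenotype can produce a type-A Rh- child with a type-B mother.
Luca (type B, Rh+): no genotype consistent with that phenotype can produce a type-A Rh- child with a type-B mother.

Ravi, Luca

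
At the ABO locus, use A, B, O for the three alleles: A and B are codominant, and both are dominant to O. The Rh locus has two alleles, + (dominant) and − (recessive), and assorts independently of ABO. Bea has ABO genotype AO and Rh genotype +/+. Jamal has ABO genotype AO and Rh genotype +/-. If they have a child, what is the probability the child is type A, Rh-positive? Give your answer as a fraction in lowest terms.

ABO cross AO × AO → offspring phenotypes: 1/4 O, 3/4 A.
Rh cross +/+ × +/- → 1 Rh+.
Independent loci: P(type A, Rh-positive) = 3/4 × 1 = 3/4.

3/4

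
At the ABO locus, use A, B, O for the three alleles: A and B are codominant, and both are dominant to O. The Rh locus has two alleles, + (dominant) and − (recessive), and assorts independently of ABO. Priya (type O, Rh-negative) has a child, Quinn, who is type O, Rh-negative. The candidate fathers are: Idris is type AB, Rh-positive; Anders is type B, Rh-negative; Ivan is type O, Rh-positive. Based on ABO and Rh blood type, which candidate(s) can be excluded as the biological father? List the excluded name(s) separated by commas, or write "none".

A candidate is excluded only if no genotype consistent with his phenotype could produce a type O, Rh-negative child with a type O, Rh-negative mother.
Idris (type AB, Rh+): no genotype consistent with that phenotype can produce a type-O Rh- child with a type-O mother.

Idris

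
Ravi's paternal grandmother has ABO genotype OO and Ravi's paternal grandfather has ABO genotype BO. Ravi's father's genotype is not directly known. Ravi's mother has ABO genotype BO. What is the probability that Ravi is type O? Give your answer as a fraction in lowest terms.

Ravi's father's ABO genotype from OO × BO: 1/2 BO, 1/2 OO.
Crossing each possibility with the mother BO and summing P(type O): 1/2·1/4 + 1/2·1/2 = 3/8.

3/8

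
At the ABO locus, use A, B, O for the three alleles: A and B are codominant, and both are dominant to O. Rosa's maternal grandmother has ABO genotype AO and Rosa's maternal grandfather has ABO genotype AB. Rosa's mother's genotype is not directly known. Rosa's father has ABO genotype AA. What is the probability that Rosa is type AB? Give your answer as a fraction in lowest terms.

1/4

Rosa's mother's ABO genotype from AO × AB: 1/4 AA, 1/4 AB, 1/4 AO, 1/4 BO.
Crossing each possibility with the father AA and summing P(type AB): 1/4·0 + 1/4·1/2 + 1/4·0 + 1/4·1/2 = 1/4.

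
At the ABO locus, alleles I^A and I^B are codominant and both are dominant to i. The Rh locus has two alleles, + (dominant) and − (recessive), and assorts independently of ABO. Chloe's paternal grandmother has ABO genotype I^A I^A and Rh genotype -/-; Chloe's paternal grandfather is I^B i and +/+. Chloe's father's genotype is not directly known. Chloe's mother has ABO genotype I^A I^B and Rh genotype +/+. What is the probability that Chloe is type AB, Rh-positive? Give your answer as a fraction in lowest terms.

Chloe's father's ABO genotype from I^A I^A × I^B i: 1/2 I^A I^B, 1/2 I^A i.
Crossing each possibility with the mother I^A I^B and summing P(type AB): 1/2·1/2 + 1/2·1/4 = 3/8.
Similarly for Rh via the father's Rh distribution: P(Rh+) = 1.
Independent loci: 3/8 × 1 = 3/8.

3/8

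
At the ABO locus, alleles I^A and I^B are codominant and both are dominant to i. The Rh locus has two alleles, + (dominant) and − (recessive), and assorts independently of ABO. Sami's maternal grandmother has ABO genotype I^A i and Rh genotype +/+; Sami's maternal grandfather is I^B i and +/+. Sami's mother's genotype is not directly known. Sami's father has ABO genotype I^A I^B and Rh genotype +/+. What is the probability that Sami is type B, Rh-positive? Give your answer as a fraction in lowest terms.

Sami's mother's ABO genotype from I^A i × I^B i: 1/4 I^A I^B, 1/4 I^A i, 1/4 I^B i, 1/4 i i.
Crossing each possibility with the father I^A I^B and summing P(type B): 1/4·1/4 + 1/4·1/4 + 1/4·1/2 + 1/4·1/2 = 3/8.
Similarly for Rh via the mother's Rh distribution: P(Rh+) = 1.
Independent loci: 3/8 × 1 = 3/8.

3/8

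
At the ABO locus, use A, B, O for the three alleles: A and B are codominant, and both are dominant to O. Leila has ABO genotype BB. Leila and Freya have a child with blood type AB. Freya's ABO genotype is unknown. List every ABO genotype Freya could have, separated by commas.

For each candidate genotype of Freya, check whether crossing it with BB can produce every observed child phenotype.
  AA → possible child types {AB} ✓
  AB → possible child types {B, AB} ✓
  AO → possible child types {B, AB} ✓
  BB → possible child types {B} ✗
  BO → possible child types {B} ✗
  OO → possible child types {B} ✗

AA, AB, AO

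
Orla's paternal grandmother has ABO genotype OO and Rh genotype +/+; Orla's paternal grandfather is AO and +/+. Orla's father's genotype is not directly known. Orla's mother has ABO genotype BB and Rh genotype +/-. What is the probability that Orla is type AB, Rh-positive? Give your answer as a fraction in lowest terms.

Orla's father's ABO genotype from OO × AO: 1/2 AO, 1/2 OO.
Crossing each possibility with the mother BB and summing P(type AB): 1/2·1/2 + 1/2·0 = 1/4.
Similarly for Rh via the father's Rh distribution: P(Rh+) = 1.
Independent loci: 1/4 × 1 = 1/4.

1/4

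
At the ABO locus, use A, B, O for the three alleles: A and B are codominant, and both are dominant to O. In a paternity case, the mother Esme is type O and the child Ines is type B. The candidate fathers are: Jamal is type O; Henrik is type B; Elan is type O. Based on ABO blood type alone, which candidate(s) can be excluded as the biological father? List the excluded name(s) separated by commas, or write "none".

A candidate is excluded only if no genotype consistent with his phenotype could produce a type B child with a type O mother.
Jamal (type O): no genotype consistent with that phenotype can produce a type-B child with a type-O mother.
Elan (type O): no genotype consistent with that phenotype can produce a type-B child with a type-O mother.

Jamal, Elan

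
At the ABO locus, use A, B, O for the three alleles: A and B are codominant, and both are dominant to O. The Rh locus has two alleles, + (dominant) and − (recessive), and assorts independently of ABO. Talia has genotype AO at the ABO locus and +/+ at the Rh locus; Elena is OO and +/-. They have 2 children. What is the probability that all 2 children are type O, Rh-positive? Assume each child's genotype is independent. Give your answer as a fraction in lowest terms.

1/4

ABO cross AO × OO → 1/2 O, 1/2 A.
Rh cross +/+ × +/- → 1 Rh+; so P(type O, Rh-positive) = 1/2 × 1 = 1/2 per child.
All 2 independent: (1/2)^2 = 1/4.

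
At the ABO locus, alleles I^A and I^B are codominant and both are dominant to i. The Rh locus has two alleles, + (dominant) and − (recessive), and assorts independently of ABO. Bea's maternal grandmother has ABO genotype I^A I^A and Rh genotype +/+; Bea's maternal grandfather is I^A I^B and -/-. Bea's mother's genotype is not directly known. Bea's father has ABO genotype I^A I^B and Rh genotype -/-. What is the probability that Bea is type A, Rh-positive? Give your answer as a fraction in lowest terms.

3/16

Bea's mother's ABO genotype from I^A I^A × I^A I^B: 1/2 I^A I^A, 1/2 I^A I^B.
Crossing each possibility with the father I^A I^B and summing P(type A): 1/2·1/2 + 1/2·1/4 = 3/8.
Similarly for Rh via the mother's Rh distribution: P(Rh+) = 1/2.
Independent loci: 3/8 × 1/2 = 3/16.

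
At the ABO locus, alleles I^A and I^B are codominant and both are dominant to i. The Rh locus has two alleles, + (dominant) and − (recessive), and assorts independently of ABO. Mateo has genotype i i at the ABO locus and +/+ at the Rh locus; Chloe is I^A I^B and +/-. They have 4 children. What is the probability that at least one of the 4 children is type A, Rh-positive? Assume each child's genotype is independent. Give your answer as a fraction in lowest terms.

ABO cross i i × I^A I^B → 1/2 A, 1/2 B.
Rh cross +/+ × +/- → 1 Rh+; so P(type A, Rh-positive) = 1/2 × 1 = 1/2 per child.
P(none) = (1/2)^4 = 1/16; P(at least one) = 1 − 1/16 = 15/16.

15/16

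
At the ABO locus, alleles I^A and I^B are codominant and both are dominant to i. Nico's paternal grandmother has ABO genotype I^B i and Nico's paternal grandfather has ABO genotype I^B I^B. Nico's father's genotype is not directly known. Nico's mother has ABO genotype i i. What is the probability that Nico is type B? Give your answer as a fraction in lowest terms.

3/4

Nico's father's ABO genotype from I^B i × I^B I^B: 1/2 I^B I^B, 1/2 I^B i.
Crossing each possibility with the mother i i and summing P(type B): 1/2·1 + 1/2·1/2 = 3/4.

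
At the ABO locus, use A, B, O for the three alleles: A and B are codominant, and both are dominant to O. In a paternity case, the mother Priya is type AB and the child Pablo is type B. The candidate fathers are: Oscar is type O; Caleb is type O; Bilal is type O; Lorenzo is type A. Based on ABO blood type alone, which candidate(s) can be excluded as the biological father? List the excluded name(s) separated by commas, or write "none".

none

A candidate is excluded only if no genotype consistent with his phenotype could produce a type B child with a type AB mother.
Every candidate has at least one consistent genotype combination, so none can be excluded.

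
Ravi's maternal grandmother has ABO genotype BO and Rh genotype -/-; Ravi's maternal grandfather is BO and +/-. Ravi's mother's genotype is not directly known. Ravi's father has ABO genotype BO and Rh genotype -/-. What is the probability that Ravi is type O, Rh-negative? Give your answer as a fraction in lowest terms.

3/16

Ravi's mother's ABO genotype from BO × BO: 1/4 BB, 1/2 BO, 1/4 OO.
Crossing each possibility with the father BO and summing P(type O): 1/4·0 + 1/2·1/4 + 1/4·1/2 = 1/4.
Similarly for Rh via the mother's Rh distribution: P(Rh-) = 3/4.
Independent loci: 1/4 × 3/4 = 3/16.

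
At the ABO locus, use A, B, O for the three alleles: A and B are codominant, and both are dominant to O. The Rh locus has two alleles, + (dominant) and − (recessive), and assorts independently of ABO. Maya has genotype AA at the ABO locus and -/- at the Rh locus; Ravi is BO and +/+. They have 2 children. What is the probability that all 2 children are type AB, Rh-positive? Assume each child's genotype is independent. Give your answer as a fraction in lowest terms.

1/4

ABO cross AA × BO → 1/2 A, 1/2 AB.
Rh cross -/- × +/+ → 1 Rh+; so P(type AB, Rh-positive) = 1/2 × 1 = 1/2 per child.
All 2 independent: (1/2)^2 = 1/4.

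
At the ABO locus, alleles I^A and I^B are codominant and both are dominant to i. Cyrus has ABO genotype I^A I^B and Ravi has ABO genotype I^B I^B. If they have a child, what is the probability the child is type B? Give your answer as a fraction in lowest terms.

ABO cross I^A I^B × I^B I^B → offspring phenotypes: 1/2 B, 1/2 AB.
So P(type B) = 1/2.

1/2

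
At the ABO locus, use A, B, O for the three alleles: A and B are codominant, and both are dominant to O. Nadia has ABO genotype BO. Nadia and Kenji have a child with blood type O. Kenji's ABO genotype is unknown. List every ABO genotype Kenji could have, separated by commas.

AO, BO, OO

For each candidate genotype of Kenji, check whether crossing it with BO can produce every observed child phenotype.
  AA → possible child types {A, AB} ✗
  AB → possible child types {A, B, AB} ✗
  AO → possible child types {O, A, B, AB} ✓
  BB → possible child types {B} ✗
  BO → possible child types {O, B} ✓
  OO → possible child types {O, B} ✓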